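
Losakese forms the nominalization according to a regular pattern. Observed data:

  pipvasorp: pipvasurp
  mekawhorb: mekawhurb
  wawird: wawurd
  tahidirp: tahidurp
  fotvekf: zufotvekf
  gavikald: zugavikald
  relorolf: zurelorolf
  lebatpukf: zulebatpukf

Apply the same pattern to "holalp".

wawird and gavikald both end in -d yet inflect differently (wawurd, zugavikald), so the final letter is not what conditions the rule; the second-to-last letter is.
"holalp" has second-to-last letter 'l'. The stems whose second-to-last letter is 'l' (gavikald → zugavikald, relorolf → zurelorolf) add the prefix zu-.
The other pattern: stems whose second-to-last letter is 'r' change the last vowel to 'u'.
So holalp → zuholalp.

zuholalp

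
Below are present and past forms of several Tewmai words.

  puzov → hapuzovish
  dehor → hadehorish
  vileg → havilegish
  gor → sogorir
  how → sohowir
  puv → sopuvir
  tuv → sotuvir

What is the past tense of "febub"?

hafebubish

"febub" has 2 vowels. The stems with 2 vowels (puzov → hapuzovish, dehor → hadehorish, vileg → havilegish) add ha- … -ish around the stem.
The other pattern: stems with 1 vowel add so- … -ir around the stem.
So febub → hafebubish.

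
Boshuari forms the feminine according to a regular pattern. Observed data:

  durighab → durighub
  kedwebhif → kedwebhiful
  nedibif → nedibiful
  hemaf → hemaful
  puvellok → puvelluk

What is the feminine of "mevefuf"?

mevefuful

hemaf and durighab both have last vowel 'a' yet inflect differently (hemaful, durighub), so the last vowel is not what conditions the rule; the final letter is.
"mevefuf" ends in -f. The stems ending in -f (hemaf → hemaful, nedibif → nedibiful, kedwebhif → kedwebhiful) add -ul.
So mevefuf → mevefuful.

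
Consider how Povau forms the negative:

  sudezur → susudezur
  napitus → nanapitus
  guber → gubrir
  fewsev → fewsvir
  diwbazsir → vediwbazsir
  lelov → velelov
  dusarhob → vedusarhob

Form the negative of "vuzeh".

vuzhir

"vuzeh" has last vowel 'e'. The stems whose last vowel is 'e' (guber → gubrir, fewsev → fewsvir) delete the last vowel and add -ir.
The other patterns: stems whose last vowel is 'u' repeat the first consonant+vowel as a prefix; stems whose last vowel is 'i' or 'o' add the prefix ve-.
So vuzeh → vuzhir.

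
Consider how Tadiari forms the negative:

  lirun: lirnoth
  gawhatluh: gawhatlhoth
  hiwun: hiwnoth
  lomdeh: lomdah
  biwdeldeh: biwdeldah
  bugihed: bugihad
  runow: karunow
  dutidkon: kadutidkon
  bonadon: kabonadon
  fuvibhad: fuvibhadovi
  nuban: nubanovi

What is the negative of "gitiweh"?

gawhatluh and lomdeh both end in -h yet inflect differently (gawhatlhoth, lomdah), so the final letter is not what conditions the rule; the last vowel is.
"gitiweh" has last vowel 'e'. The stems whose last vowel is 'e' (lomdeh → lomdah, biwdeldeh → biwdeldah, bugihed → bugihad) change the last vowel to 'a'.
So gitiweh → gitiwah.

gitiwah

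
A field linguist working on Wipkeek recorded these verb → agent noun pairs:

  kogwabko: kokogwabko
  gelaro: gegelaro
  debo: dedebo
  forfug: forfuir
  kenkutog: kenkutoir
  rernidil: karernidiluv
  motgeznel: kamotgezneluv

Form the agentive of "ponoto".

"ponoto" ends in -o. The stems ending in -o (kogwabko → kokogwabko, gelaro → gegelaro, debo → dedebo) repeat the first consonant+vowel as a prefix.
The other patterns: stems ending in -g drop the final letter and add -ir; stems ending in -l add ka- … -uv around the stem.
So ponoto → poponoto.

poponoto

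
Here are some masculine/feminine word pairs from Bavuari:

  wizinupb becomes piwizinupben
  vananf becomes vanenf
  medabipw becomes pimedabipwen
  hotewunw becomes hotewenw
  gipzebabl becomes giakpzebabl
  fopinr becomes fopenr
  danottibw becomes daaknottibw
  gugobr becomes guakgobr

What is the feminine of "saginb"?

sagenb

fopinr and gugobr both end in -r yet inflect differently (fopenr, guakgobr), so the final letter is not what conditions the rule; the second-to-last letter is.
"saginb" has second-to-last letter 'n'. The stems whose second-to-last letter is 'n' (hotewunw → hotewenw, fopinr → fopenr, vananf → vanenf) change the last vowel to 'e'.
The other patterns: stems whose second-to-last letter is 'b' insert -ak- after the first vowel; stems whose second-to-last letter is 'p' add pi- … -en around the stem.
So saginb → sagenb.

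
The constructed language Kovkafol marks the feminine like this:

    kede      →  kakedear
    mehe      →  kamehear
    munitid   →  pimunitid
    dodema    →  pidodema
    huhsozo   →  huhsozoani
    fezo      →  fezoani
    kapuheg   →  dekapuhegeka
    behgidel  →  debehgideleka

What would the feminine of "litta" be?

"litta" ends in -a. The one such stem in the data (dodema → pidodema) adds the prefix pi-, so the same rule applies.
The other patterns: stems ending in -e add ka- … -ar around the stem; stems ending in -o add -ani; stems ending in -g or -l add de- … -eka around the stem.
So litta → pilitta.

pilitta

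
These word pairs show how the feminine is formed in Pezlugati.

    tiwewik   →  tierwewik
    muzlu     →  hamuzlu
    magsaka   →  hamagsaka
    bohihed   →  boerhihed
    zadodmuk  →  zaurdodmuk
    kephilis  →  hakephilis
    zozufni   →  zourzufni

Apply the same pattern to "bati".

zadodmuk and tiwewik both end in -k yet inflect differently (zaurdodmuk, tierwewik), so the final letter is not what conditions the rule; the first letter is.
"bati" begins with b-. The one such stem in the data (bohihed → boerhihed) inserts -er- after the first vowel (as does tiwewik), so the same rule applies.
The other patterns: stems beginning with k- or m- add the prefix ha-; stems beginning with z- insert -ur- after the first vowel.
So bati → baerti.

baerti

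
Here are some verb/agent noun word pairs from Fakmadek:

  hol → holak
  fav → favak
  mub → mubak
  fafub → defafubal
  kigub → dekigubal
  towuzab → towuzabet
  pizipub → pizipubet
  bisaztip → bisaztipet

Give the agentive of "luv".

mub and fafub both end in -b yet inflect differently (mubak, defafubal), so the final letter is not what conditions the rule; the number of vowels is.
"luv" has 1 vowel. The stems with 1 vowel (hol → holak, fav → favak, mub → mubak) add -ak.
The other patterns: stems with 2 vowels add de- … -al around the stem; stems with 3 vowels add -et.
So luv → luvak.

luvak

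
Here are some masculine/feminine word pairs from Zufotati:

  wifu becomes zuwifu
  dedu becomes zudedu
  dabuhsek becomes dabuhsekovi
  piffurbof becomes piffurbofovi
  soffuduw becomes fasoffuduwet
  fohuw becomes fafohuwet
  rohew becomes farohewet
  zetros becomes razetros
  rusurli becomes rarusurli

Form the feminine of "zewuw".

"zewuw" ends in -w. The stems ending in -w (soffuduw → fasoffuduwet, fohuw → fafohuwet, rohew → farohewet) add fa- … -et around the stem.
The other patterns: stems ending in -u add the prefix zu-; stems ending in -f or -k add -ovi; stems ending in -i or -s add the prefix ra-.
So zewuw → fazewuwet.

fazewuwet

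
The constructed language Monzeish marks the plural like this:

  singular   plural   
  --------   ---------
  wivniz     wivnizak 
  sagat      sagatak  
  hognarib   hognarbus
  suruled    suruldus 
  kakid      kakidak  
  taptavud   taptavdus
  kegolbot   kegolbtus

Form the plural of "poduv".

poduvak

"poduv" has 2 vowels. The stems with 2 vowels (kakid → kakidak, wivniz → wivnizak, sagat → sagatak) add -ak.
The other pattern: stems with 3 vowels delete the last vowel and add -us.
So poduv → poduvak.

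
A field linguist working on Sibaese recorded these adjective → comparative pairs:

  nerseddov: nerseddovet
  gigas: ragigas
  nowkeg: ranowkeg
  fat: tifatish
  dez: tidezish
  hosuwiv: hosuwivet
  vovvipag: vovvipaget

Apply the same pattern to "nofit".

ranofit

nowkeg and vovvipag both end in -g yet inflect differently (ranowkeg, vovvipaget), so the final letter is not what conditions the rule; the number of vowels is.
"nofit" has 2 vowels. The stems with 2 vowels (gigas → ragigas, nowkeg → ranowkeg) add the prefix ra-.
The other patterns: stems with 1 vowel add ti- … -ish around the stem; stems with 3 vowels add -et.
So nofit → ranofit.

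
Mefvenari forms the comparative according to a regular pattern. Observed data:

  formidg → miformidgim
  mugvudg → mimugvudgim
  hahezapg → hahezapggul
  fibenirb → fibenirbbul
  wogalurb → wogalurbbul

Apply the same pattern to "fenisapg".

fenisapggul

"fenisapg" has second-to-last letter 'p'. The one such stem in the data (hahezapg → hahezapggul) doubles the final consonant and adds -ul (as do fibenirb, wogalurb), so the same rule applies.
So fenisapg → fenisapggul.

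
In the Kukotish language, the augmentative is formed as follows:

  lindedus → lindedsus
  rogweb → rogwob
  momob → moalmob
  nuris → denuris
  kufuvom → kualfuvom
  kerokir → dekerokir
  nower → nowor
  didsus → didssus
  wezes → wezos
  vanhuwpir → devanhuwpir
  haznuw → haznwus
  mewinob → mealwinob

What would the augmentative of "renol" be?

realnol

"renol" has last vowel 'o'. The stems whose last vowel is 'o' (momob → moalmob, kufuvom → kualfuvom, mewinob → mealwinob) insert -al- after the first vowel.
So renol → realnol.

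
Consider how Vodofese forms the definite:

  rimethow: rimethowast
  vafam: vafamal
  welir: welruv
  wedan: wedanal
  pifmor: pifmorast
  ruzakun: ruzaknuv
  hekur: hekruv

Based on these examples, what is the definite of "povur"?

ruzakun and wedan both end in -n yet inflect differently (ruzaknuv, wedanal), so the final letter is not what conditions the rule; the last vowel is.
"povur" has last vowel 'u'. The stems whose last vowel is 'u' (ruzakun → ruzaknuv, hekur → hekruv) delete the last vowel and add -uv.
So povur → povruv.

povruv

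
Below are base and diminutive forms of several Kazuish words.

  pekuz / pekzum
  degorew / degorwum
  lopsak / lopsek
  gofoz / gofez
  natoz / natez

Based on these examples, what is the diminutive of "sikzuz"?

sikzzum

pekuz and gofoz both end in -z yet inflect differently (pekzum, gofez), so the final letter is not what conditions the rule; the last vowel is.
"sikzuz" has last vowel 'u'. The one such stem in the data (pekuz → pekzum) deletes the last vowel and adds -um (as does degorew), so the same rule applies.
The other pattern: stems whose last vowel is 'a' or 'o' change the last vowel to 'e'.
So sikzuz → sikzzum.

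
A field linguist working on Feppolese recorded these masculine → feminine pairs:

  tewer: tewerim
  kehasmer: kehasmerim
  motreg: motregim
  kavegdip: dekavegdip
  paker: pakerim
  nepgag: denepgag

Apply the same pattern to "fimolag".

"fimolag" has last vowel 'a'. The one such stem in the data (nepgag → denepgag) adds the prefix de-, so the same rule applies.
The other pattern: stems whose last vowel is 'e' add -im.
So fimolag → defimolag.

defimolag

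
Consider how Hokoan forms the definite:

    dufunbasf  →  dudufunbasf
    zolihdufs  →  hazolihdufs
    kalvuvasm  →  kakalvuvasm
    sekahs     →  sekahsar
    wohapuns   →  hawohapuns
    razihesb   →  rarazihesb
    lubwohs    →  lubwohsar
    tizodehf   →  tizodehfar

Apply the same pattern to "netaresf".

nenetaresf

dufunbasf and tizodehf both end in -f yet inflect differently (dudufunbasf, tizodehfar), so the final letter is not what conditions the rule; the second-to-last letter is.
"netaresf" has second-to-last letter 's'. The stems whose second-to-last letter is 's' (dufunbasf → dudufunbasf, razihesb → rarazihesb, kalvuvasm → kakalvuvasm) repeat the first consonant+vowel as a prefix.
So netaresf → nenetaresf.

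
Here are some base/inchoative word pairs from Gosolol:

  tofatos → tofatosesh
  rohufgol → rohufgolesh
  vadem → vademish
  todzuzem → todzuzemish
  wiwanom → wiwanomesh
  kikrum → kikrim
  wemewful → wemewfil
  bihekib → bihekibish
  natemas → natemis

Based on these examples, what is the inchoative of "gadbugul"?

gadbugil

wiwanom and todzuzem both end in -m yet inflect differently (wiwanomesh, todzuzemish), so the final letter is not what conditions the rule; the last vowel is.
"gadbugul" has last vowel 'u'. The stems whose last vowel is 'u' (kikrum → kikrim, wemewful → wemewfil) change the last vowel to 'i'.
So gadbugul → gadbugil.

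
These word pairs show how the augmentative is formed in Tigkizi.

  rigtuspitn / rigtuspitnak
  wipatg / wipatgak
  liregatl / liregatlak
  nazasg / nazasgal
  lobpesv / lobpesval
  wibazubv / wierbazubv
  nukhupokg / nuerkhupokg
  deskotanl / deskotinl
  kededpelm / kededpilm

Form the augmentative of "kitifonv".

kitifinv

"kitifonv" has second-to-last letter 'n'. The one such stem in the data (deskotanl → deskotinl) changes the last vowel to 'i' (as does kededpelm), so the same rule applies.
So kitifonv → kitifinv.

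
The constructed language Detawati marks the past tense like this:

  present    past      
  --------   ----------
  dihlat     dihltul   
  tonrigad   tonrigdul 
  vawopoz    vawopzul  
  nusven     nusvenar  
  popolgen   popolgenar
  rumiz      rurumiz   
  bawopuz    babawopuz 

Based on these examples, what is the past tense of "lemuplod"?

vawopoz and rumiz both end in -z yet inflect differently (vawopzul, rurumiz), so the final letter is not what conditions the rule; the last vowel is.
"lemuplod" has last vowel 'o'. The one such stem in the data (vawopoz → vawopzul) deletes the last vowel and adds -ul (as do dihlat, tonrigad), so the same rule applies.
So lemuplod → lemupldul.

lemupldul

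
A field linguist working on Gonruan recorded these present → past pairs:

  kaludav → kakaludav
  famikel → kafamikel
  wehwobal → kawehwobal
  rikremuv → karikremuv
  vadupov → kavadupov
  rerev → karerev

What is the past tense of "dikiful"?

Every pair shown (kaludav → kakaludav, famikel → kafamikel, wehwobal → kawehwobal, …) follows the same rule: add the prefix ka-.
So dikiful → kadikiful.

kadikiful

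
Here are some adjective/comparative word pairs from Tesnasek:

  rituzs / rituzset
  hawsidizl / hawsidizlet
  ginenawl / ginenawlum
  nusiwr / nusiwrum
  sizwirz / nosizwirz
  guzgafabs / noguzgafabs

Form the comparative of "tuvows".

tuvowsum

hawsidizl and ginenawl both end in -l yet inflect differently (hawsidizlet, ginenawlum), so the final letter is not what conditions the rule; the second-to-last letter is.
"tuvows" has second-to-last letter 'w'. The stems whose second-to-last letter is 'w' (ginenawl → ginenawlum, nusiwr → nusiwrum) add -um.
The other patterns: stems whose second-to-last letter is 'z' add -et; stems whose second-to-last letter is 'b' or 'r' add the prefix no-.
So tuvows → tuvowsum.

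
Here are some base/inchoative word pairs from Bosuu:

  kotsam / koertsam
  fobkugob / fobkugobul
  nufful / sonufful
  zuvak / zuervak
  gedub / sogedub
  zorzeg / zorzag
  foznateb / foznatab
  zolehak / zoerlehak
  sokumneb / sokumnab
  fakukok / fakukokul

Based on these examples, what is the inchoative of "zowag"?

zoerwag

fobkugob and sokumneb both end in -b yet inflect differently (fobkugobul, sokumnab), so the final letter is not what conditions the rule; the last vowel is.
"zowag" has last vowel 'a'. The stems whose last vowel is 'a' (zuvak → zuervak, zolehak → zoerlehak, kotsam → koertsam) insert -er- after the first vowel.
So zowag → zoerwag.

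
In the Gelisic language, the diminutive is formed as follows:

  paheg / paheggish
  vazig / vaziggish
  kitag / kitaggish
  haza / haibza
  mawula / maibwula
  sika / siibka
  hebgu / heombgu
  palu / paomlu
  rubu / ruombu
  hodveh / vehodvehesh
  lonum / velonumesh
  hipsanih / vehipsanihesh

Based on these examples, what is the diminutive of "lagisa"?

laibgisa

kitag and haza both have last vowel 'a' yet inflect differently (kitaggish, haibza), so the last vowel is not what conditions the rule; the final letter is.
"lagisa" ends in -a. The stems ending in -a (haza → haibza, mawula → maibwula, sika → siibka) insert -ib- after the first vowel.
The other patterns: stems ending in -g double the final consonant and add -ish; stems ending in -u insert -om- after the first vowel; stems ending in -h or -m add ve- … -esh around the stem.
So lagisa → laibgisa.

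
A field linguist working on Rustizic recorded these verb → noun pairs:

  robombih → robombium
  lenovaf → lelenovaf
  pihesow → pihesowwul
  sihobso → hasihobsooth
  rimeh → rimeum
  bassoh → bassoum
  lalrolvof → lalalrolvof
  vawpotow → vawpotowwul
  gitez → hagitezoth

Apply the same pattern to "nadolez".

vawpotow and lalrolvof both have last vowel 'o' yet inflect differently (vawpotowwul, lalalrolvof), so the last vowel is not what conditions the rule; the final letter is.
"nadolez" ends in -z. The one such stem in the data (gitez → hagitezoth) adds ha- … -oth around the stem, so the same rule applies.
The other patterns: stems ending in -w double the final consonant and add -ul; stems ending in -f repeat the first consonant+vowel as a prefix; stems ending in -h drop the final letter and add -um.
So nadolez → hanadolezoth.

hanadolezoth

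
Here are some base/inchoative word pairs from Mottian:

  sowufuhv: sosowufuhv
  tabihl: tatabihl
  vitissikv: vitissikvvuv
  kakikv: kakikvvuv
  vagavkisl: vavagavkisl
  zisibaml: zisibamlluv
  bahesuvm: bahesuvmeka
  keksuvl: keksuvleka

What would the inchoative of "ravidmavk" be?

"ravidmavk" has second-to-last letter 'v'. The stems whose second-to-last letter is 'v' (bahesuvm → bahesuvmeka, keksuvl → keksuvleka) add -eka.
The other patterns: stems whose second-to-last letter is 'k' or 'm' double the final consonant and add -uv; stems whose second-to-last letter is 'h' or 's' repeat the first consonant+vowel as a prefix.
So ravidmavk → ravidmavkeka.

ravidmavkeka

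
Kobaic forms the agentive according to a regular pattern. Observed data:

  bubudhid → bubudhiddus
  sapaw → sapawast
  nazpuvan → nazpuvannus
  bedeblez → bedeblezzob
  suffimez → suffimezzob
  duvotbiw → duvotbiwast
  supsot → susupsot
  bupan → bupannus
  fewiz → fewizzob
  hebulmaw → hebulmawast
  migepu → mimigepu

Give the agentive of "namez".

fewiz and bubudhid both have last vowel 'i' yet inflect differently (fewizzob, bubudhiddus), so the last vowel is not what conditions the rule; the final letter is.
"namez" ends in -z. The stems ending in -z (fewiz → fewizzob, bedeblez → bedeblezzob, suffimez → suffimezzob) double the final consonant and add -ob.
So namez → namezzob.

namezzob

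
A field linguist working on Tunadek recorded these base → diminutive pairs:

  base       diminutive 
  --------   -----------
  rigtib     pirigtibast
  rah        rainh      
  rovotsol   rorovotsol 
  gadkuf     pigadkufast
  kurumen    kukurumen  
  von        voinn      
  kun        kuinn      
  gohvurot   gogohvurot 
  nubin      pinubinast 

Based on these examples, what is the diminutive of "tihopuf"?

titihopuf

von and nubin both end in -n yet inflect differently (voinn, pinubinast), so the final letter is not what conditions the rule; the number of vowels is.
"tihopuf" has 3 vowels. The stems with 3 vowels (kurumen → kukurumen, gohvurot → gogohvurot, rovotsol → rorovotsol) repeat the first consonant+vowel as a prefix.
So tihopuf → titihopuf.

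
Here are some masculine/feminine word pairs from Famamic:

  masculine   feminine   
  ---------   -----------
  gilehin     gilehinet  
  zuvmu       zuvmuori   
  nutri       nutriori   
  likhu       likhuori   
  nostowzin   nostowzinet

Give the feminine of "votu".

votuori

nutri and nostowzin both have last vowel 'i' yet inflect differently (nutriori, nostowzinet), so the last vowel is not what conditions the rule; whether the stem ends in a vowel or a consonant is.
"votu" ends in a vowel. The stems ending in a vowel (zuvmu → zuvmuori, nutri → nutriori, likhu → likhuori) add -ori.
The other pattern: stems ending in a consonant add -et.
So votu → votuori.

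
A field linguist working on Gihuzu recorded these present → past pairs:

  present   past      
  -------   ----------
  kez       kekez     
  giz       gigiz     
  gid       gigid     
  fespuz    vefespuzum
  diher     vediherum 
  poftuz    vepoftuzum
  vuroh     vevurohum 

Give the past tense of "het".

kez and fespuz both end in -z yet inflect differently (kekez, vefespuzum), so the final letter is not what conditions the rule; the number of vowels is.
"het" has 1 vowel. The stems with 1 vowel (kez → kekez, giz → gigiz, gid → gigid) repeat the first consonant+vowel as a prefix.
The other pattern: stems with 2 vowels add ve- … -um around the stem.
So het → hehet.

hehet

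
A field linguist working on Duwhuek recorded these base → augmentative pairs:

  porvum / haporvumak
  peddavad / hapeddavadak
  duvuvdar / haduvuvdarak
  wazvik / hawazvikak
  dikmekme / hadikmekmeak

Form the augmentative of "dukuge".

hadukugeak

Every pair shown (porvum → haporvumak, peddavad → hapeddavadak, duvuvdar → haduvuvdarak, …) follows the same rule: add ha- … -ak around the stem.
So dukuge → hadukugeak.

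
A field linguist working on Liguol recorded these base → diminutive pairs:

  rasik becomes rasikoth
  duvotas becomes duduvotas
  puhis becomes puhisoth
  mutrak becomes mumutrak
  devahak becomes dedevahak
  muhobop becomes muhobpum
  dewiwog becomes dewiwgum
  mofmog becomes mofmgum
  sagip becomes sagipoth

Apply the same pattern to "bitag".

duvotas and puhis both end in -s yet inflect differently (duduvotas, puhisoth), so the final letter is not what conditions the rule; the last vowel is.
"bitag" has last vowel 'a'. The stems whose last vowel is 'a' (duvotas → duduvotas, devahak → dedevahak, mutrak → mumutrak) repeat the first consonant+vowel as a prefix.
So bitag → bibitag.

bibitag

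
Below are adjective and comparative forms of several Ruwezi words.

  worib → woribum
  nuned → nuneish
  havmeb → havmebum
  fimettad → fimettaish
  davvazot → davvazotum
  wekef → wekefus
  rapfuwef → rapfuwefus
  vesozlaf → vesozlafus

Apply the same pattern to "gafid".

nuned and rapfuwef both have last vowel 'e' yet inflect differently (nuneish, rapfuwefus), so the last vowel is not what conditions the rule; the final letter is.
"gafid" ends in -d. The stems ending in -d (nuned → nuneish, fimettad → fimettaish) drop the final letter and add -ish.
So gafid → gafiish.

gafiish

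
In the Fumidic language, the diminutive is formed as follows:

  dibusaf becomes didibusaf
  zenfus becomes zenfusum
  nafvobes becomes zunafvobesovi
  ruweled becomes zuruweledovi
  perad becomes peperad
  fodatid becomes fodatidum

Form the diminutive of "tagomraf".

tatagomraf

ruweled and perad both end in -d yet inflect differently (zuruweledovi, peperad), so the final letter is not what conditions the rule; the last vowel is.
"tagomraf" has last vowel 'a'. The stems whose last vowel is 'a' (perad → peperad, dibusaf → didibusaf) repeat the first consonant+vowel as a prefix.
So tagomraf → tatagomraf.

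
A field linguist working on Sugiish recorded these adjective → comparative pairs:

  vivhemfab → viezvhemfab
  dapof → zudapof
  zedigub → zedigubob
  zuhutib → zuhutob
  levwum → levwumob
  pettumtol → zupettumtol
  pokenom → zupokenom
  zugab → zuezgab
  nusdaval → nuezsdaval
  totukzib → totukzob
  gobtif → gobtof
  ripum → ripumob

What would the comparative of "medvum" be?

medvumob

pokenom and ripum both end in -m yet inflect differently (zupokenom, ripumob), so the final letter is not what conditions the rule; the last vowel is.
"medvum" has last vowel 'u'. The stems whose last vowel is 'u' (ripum → ripumob, levwum → levwumob, zedigub → zedigubob) add -ob.
So medvum → medvumob.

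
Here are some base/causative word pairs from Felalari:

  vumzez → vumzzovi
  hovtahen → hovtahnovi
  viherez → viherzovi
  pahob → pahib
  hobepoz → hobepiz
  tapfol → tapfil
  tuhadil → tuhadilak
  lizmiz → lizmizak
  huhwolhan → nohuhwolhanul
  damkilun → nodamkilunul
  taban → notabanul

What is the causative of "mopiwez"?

vumzez and hobepoz both end in -z yet inflect differently (vumzzovi, hobepiz), so the final letter is not what conditions the rule; the last vowel is.
"mopiwez" has last vowel 'e'. The stems whose last vowel is 'e' (vumzez → vumzzovi, hovtahen → hovtahnovi, viherez → viherzovi) delete the last vowel and add -ovi.
So mopiwez → mopiwzovi.

mopiwzovi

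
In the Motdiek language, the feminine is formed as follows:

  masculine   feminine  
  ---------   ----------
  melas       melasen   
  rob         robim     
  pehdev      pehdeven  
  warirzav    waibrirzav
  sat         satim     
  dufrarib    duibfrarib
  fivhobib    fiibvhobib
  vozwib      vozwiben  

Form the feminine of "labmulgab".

rob and vozwib both end in -b yet inflect differently (robim, vozwiben), so the final letter is not what conditions the rule; the number of vowels is.
"labmulgab" has 3 vowels. The stems with 3 vowels (dufrarib → duibfrarib, fivhobib → fiibvhobib, warirzav → waibrirzav) insert -ib- after the first vowel.
So labmulgab → laibbmulgab.

laibbmulgab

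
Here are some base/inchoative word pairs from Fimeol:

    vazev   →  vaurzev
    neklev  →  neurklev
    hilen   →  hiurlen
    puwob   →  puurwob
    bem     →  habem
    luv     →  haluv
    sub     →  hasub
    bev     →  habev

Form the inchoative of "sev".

hasev

vazev and luv both end in -v yet inflect differently (vaurzev, haluv), so the final letter is not what conditions the rule; the number of vowels is.
"sev" has 1 vowel. The stems with 1 vowel (bem → habem, luv → haluv, sub → hasub) add the prefix ha-.
The other pattern: stems with 2 vowels insert -ur- after the first vowel.
So sev → hasev.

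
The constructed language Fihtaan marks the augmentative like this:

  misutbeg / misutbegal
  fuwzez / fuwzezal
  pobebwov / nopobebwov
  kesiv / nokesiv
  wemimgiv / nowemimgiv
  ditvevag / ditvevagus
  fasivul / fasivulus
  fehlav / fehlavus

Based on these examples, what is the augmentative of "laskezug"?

laskezugus

misutbeg and ditvevag both end in -g yet inflect differently (misutbegal, ditvevagus), so the final letter is not what conditions the rule; the last vowel is.
"laskezug" has last vowel 'u'. The one such stem in the data (fasivul → fasivulus) adds -us, so the same rule applies.
So laskezug → laskezugus.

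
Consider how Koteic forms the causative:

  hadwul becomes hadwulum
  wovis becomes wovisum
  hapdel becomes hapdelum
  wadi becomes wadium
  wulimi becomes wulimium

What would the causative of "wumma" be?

wummaum

Every pair shown (hadwul → hadwulum, wovis → wovisum, hapdel → hapdelum, …) follows the same rule: add -um.
So wumma → wummaum.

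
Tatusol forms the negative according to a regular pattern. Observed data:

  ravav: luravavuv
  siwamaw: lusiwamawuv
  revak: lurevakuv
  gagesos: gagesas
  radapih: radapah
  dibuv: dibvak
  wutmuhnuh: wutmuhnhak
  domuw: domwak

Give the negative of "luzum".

ravav and dibuv both end in -v yet inflect differently (luravavuv, dibvak), so the final letter is not what conditions the rule; the last vowel is.
"luzum" has last vowel 'u'. The stems whose last vowel is 'u' (dibuv → dibvak, wutmuhnuh → wutmuhnhak, domuw → domwak) delete the last vowel and add -ak.
So luzum → luzmak.

luzmak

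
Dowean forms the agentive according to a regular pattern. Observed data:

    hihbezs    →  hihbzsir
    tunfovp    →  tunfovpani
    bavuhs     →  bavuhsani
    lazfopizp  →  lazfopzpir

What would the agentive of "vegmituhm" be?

vegmituhmani

"vegmituhm" has second-to-last letter 'h'. The one such stem in the data (bavuhs → bavuhsani) adds -ani, so the same rule applies.
The other pattern: stems whose second-to-last letter is 'z' delete the last vowel and add -ir.
So vegmituhm → vegmituhmani.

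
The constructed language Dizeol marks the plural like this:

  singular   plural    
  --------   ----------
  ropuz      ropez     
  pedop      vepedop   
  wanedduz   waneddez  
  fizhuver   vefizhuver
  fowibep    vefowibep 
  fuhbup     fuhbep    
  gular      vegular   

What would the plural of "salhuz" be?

salhez

"salhuz" has last vowel 'u'. The stems whose last vowel is 'u' (ropuz → ropez, fuhbup → fuhbep, wanedduz → waneddez) change the last vowel to 'e'.
The other pattern: stems whose last vowel is 'a', 'e' or 'o' add the prefix ve-.
So salhuz → salhez.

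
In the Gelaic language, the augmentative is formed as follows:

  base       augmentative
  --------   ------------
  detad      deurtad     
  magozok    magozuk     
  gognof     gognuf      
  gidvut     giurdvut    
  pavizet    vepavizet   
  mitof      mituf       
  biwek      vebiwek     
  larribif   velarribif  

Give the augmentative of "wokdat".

wourkdat

gidvut and pavizet both end in -t yet inflect differently (giurdvut, vepavizet), so the final letter is not what conditions the rule; the last vowel is.
"wokdat" has last vowel 'a'. The one such stem in the data (detad → deurtad) inserts -ur- after the first vowel (as does gidvut), so the same rule applies.
So wokdat → wourkdat.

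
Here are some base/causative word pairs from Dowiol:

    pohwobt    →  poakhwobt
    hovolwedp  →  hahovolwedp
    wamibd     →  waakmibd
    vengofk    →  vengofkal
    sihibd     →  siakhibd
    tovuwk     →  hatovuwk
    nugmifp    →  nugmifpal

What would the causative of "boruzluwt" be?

"boruzluwt" has second-to-last letter 'w'. The one such stem in the data (tovuwk → hatovuwk) adds the prefix ha-, so the same rule applies.
The other patterns: stems whose second-to-last letter is 'b' insert -ak- after the first vowel; stems whose second-to-last letter is 'f' add -al.
So boruzluwt → haboruzluwt.

haboruzluwt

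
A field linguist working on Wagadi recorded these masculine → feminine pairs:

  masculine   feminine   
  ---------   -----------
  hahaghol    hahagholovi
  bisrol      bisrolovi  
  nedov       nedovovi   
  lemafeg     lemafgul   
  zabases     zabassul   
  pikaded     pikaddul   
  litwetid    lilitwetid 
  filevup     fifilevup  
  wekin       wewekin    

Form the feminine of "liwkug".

pikaded and litwetid both end in -d yet inflect differently (pikaddul, lilitwetid), so the final letter is not what conditions the rule; the last vowel is.
"liwkug" has last vowel 'u'. The one such stem in the data (filevup → fifilevup) repeats the first consonant+vowel as a prefix (as do litwetid, wekin), so the same rule applies.
So liwkug → liliwkug.

liliwkug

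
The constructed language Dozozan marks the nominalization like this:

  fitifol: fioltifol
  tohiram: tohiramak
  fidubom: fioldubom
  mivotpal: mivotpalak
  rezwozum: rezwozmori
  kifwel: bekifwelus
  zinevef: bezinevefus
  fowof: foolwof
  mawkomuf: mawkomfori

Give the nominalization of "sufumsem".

besufumsemus

fowof and mawkomuf both end in -f yet inflect differently (foolwof, mawkomfori), so the final letter is not what conditions the rule; the last vowel is.
"sufumsem" has last vowel 'e'. The stems whose last vowel is 'e' (kifwel → bekifwelus, zinevef → bezinevefus) add be- … -us around the stem.
So sufumsem → besufumsemus.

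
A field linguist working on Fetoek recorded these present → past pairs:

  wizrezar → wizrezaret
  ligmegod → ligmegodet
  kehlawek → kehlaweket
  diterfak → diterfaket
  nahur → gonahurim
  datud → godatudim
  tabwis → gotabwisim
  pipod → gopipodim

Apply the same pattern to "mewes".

gomewesim

"mewes" has 2 vowels. The stems with 2 vowels (nahur → gonahurim, datud → godatudim, tabwis → gotabwisim) add go- … -im around the stem.
The other pattern: stems with 3 vowels add -et.
So mewes → gomewesim.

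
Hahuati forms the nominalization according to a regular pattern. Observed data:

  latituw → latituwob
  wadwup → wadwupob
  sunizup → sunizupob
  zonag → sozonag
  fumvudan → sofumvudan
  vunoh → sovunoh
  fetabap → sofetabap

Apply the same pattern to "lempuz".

wadwup and fetabap both end in -p yet inflect differently (wadwupob, sofetabap), so the final letter is not what conditions the rule; the last vowel is.
"lempuz" has last vowel 'u'. The stems whose last vowel is 'u' (latituw → latituwob, wadwup → wadwupob, sunizup → sunizupob) add -ob.
So lempuz → lempuzob.

lempuzob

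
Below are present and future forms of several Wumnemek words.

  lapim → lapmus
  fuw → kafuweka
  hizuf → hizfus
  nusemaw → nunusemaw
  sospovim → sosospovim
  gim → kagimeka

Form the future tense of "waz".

gim and lapim both end in -m yet inflect differently (kagimeka, lapmus), so the final letter is not what conditions the rule; the number of vowels is.
"waz" has 1 vowel. The stems with 1 vowel (gim → kagimeka, fuw → kafuweka) add ka- … -eka around the stem.
So waz → kawazeka.

kawazeka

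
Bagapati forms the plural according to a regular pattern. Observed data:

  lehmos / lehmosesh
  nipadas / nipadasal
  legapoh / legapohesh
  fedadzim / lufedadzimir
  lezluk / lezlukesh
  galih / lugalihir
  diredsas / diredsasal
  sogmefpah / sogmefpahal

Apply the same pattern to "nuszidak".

nuszidakal

galih and sogmefpah both end in -h yet inflect differently (lugalihir, sogmefpahal), so the final letter is not what conditions the rule; the last vowel is.
"nuszidak" has last vowel 'a'. The stems whose last vowel is 'a' (nipadas → nipadasal, diredsas → diredsasal, sogmefpah → sogmefpahal) add -al.
So nuszidak → nuszidakal.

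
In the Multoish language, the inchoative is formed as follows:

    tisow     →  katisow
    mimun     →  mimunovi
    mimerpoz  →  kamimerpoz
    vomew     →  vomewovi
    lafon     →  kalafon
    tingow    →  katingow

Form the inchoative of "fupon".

kafupon

tisow and vomew both end in -w yet inflect differently (katisow, vomewovi), so the final letter is not what conditions the rule; the last vowel is.
"fupon" has last vowel 'o'. The stems whose last vowel is 'o' (tisow → katisow, mimerpoz → kamimerpoz, tingow → katingow) add the prefix ka-.
So fupon → kafupon.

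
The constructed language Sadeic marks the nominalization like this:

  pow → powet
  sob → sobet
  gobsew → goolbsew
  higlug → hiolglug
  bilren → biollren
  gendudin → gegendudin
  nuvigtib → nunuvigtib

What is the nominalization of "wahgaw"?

waolhgaw

"wahgaw" has 2 vowels. The stems with 2 vowels (gobsew → goolbsew, higlug → hiolglug, bilren → biollren) insert -ol- after the first vowel.
So wahgaw → waolhgaw.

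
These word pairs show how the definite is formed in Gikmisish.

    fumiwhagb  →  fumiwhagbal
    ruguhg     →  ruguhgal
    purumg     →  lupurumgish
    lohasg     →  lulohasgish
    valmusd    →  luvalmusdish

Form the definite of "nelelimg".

lunelelimgish

ruguhg and purumg both end in -g yet inflect differently (ruguhgal, lupurumgish), so the final letter is not what conditions the rule; the second-to-last letter is.
"nelelimg" has second-to-last letter 'm'. The one such stem in the data (purumg → lupurumgish) adds lu- … -ish around the stem, so the same rule applies.
The other pattern: stems whose second-to-last letter is 'g' or 'h' add -al.
So nelelimg → lunelelimgish.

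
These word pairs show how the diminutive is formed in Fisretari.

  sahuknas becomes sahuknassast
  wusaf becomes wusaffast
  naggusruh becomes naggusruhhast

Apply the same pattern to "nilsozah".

Every pair shown (sahuknas → sahuknassast, wusaf → wusaffast, naggusruh → naggusruhhast) follows the same rule: double the final consonant and add -ast.
So nilsozah → nilsozahhast.

nilsozahhast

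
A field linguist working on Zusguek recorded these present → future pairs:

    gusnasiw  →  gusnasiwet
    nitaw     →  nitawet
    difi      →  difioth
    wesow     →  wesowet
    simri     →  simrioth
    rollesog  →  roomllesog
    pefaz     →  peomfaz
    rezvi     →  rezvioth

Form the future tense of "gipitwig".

simri and gusnasiw both have last vowel 'i' yet inflect differently (simrioth, gusnasiwet), so the last vowel is not what conditions the rule; the final letter is.
"gipitwig" ends in -g. The one such stem in the data (rollesog → roomllesog) inserts -om- after the first vowel (as does pefaz), so the same rule applies.
The other patterns: stems ending in -i add -oth; stems ending in -w add -et.
So gipitwig → giompitwig.

giompitwig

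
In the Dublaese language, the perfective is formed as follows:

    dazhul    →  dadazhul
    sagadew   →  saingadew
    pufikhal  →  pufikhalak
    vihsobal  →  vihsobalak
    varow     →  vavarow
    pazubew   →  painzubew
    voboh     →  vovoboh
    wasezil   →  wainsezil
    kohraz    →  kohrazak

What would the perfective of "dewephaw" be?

"dewephaw" has last vowel 'a'. The stems whose last vowel is 'a' (pufikhal → pufikhalak, vihsobal → vihsobalak, kohraz → kohrazak) add -ak.
So dewephaw → dewephawak.

dewephawak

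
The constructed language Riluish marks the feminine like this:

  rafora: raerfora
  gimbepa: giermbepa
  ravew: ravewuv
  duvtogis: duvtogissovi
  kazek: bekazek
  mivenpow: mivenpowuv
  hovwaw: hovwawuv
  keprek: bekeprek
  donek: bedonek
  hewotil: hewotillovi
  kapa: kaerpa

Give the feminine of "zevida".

zeervida

ravew and donek both have last vowel 'e' yet inflect differently (ravewuv, bedonek), so the last vowel is not what conditions the rule; the final letter is.
"zevida" ends in -a. The stems ending in -a (kapa → kaerpa, rafora → raerfora, gimbepa → giermbepa) insert -er- after the first vowel.
The other patterns: stems ending in -w add -uv; stems ending in -k add the prefix be-; stems ending in -l or -s double the final consonant and add -ovi.
So zevida → zeervida.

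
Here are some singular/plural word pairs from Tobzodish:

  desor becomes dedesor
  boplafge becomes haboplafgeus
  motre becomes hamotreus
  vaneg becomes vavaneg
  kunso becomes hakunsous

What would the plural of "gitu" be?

hagituus

"gitu" ends in a vowel. The stems ending in a vowel (kunso → hakunsous, boplafge → haboplafgeus, motre → hamotreus) add ha- … -us around the stem.
The other pattern: stems ending in a consonant repeat the first consonant+vowel as a prefix.
So gitu → hagituus.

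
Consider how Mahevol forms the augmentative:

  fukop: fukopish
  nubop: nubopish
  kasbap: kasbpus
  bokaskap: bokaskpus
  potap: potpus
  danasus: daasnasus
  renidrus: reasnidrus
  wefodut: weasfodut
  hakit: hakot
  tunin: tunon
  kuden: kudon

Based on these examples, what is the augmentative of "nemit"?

fukop and kasbap both end in -p yet inflect differently (fukopish, kasbpus), so the final letter is not what conditions the rule; the last vowel is.
"nemit" has last vowel 'i'. The stems whose last vowel is 'i' (hakit → hakot, tunin → tunon) change the last vowel to 'o'.
So nemit → nemot.

nemot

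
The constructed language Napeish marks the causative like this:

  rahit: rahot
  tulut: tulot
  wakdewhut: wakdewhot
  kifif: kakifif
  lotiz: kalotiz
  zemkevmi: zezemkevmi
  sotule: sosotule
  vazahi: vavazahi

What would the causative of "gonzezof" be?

kagonzezof

rahit and kifif both have last vowel 'i' yet inflect differently (rahot, kakifif), so the last vowel is not what conditions the rule; the final letter is.
"gonzezof" ends in -f. The one such stem in the data (kifif → kakifif) adds the prefix ka-, so the same rule applies.
So gonzezof → kagonzezof.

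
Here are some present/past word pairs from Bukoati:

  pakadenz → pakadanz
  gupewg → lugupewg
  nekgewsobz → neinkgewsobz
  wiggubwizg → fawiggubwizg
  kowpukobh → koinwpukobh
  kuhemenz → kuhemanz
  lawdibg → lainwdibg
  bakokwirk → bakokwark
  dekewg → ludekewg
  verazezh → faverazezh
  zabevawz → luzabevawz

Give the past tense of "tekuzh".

gupewg and wiggubwizg both end in -g yet inflect differently (lugupewg, fawiggubwizg), so the final letter is not what conditions the rule; the second-to-last letter is.
"tekuzh" has second-to-last letter 'z'. The stems whose second-to-last letter is 'z' (wiggubwizg → fawiggubwizg, verazezh → faverazezh) add the prefix fa-.
The other patterns: stems whose second-to-last letter is 'w' add the prefix lu-; stems whose second-to-last letter is 'b' insert -in- after the first vowel; stems whose second-to-last letter is 'n' or 'r' change the last vowel to 'a'.
So tekuzh → fatekuzh.

fatekuzh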